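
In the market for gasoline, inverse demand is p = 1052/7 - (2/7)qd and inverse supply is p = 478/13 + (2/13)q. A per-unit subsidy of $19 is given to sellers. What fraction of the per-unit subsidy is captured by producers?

Producer share = 0.35

Pre-subsidy: 1052/7 - (2/7)q = 478/13 + (2/13)q gives q* = 258.25 and p* = 76.5.
With the subsidy, sellers receive ps = pb + 19 for each unit, where pb is the price buyers pay.
On the curves, pb = 1052/7 - (2/7)q and ps = 478/13 + (2/13)q; the wedge ps − pb = 19 gives 478/13 + (2/13)q − (1052/7 - (2/7)q) = 19, so q' = 301.475.
Then pb = 1052/7 − (2/7)·301.475 = 64.15 and ps = 478/13 + (2/13)·301.475 = 83.15.
Buyers' price falls by p* − pb = 76.5 − 64.15 = 12.35; sellers' price rises by ps − p* = 83.15 − 76.5 = 6.65.
So producers capture 6.65/19 = 0.35 of each unit of subsidy.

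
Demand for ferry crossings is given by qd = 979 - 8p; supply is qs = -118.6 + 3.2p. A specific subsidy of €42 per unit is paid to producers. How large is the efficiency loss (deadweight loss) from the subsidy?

Pre-subsidy: 979 - 8p = -118.6 + 3.2p gives p* = 98, q* = 195.
With the subsidy, sellers receive ps = pb + 42 for each unit, where pb is the price buyers pay.
Supply in terms of pb becomes qs = -118.6 + 3.2(pb + 42) = 15.8 + 3.2pb. Setting this equal to demand: 979 - 8pb = 15.8 + 3.2pb, so pb = 86.
Sellers receive ps = 86 + 42 = 128; q' = 979 − 8·86 = 291.
The subsidy expands output by 291 − 195 = 96 past the efficient level; on those units the gap between marginal cost and willingness to pay runs from 0 up to 42.
DWL = ½ × 42 × 96 = 2016.

Deadweight loss = €2016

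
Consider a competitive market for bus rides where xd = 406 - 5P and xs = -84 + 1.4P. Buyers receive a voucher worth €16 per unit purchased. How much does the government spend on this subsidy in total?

Government cost = €651

Pre-subsidy: 406 - 5P = -84 + 1.4P gives P* = 76.5625, x* = 23.1875.
With the rebate, buyers effectively pay Pb = Ps − 16, where Ps is the price sellers receive.
Demand in terms of Ps becomes xd = 406 − 5(Ps − 16) = 486 - 5Ps. Setting this equal to supply: 486 - 5Ps = -84 + 1.4Ps, so Ps = 89.0625.
Buyers pay Pb = 89.0625 − 16 = 73.0625; x' = -84 + 1.4·89.0625 = 40.6875.
Government outlay = subsidy × quantity = 16 × 40.6875 = 651.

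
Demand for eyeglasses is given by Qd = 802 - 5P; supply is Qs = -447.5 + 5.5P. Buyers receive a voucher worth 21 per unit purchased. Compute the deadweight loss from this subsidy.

Deadweight loss = 577.5

Pre-subsidy: 802 - 5P = -447.5 + 5.5P gives P* = 119, Q* = 207.
With the rebate, buyers effectively pay Pb = Ps − 21, where Ps is the price sellers receive.
Demand in terms of Ps becomes Qd = 802 − 5(Ps − 21) = 907 - 5Ps. Setting this equal to supply: 907 - 5Ps = -447.5 + 5.5Ps, so Ps = 129.
Buyers pay Pb = 129 − 21 = 108; Q' = -447.5 + 5.5·129 = 262.
The subsidy expands output by 262 − 207 = 55 past the efficient level; on those units the gap between marginal cost and willingness to pay runs from 0 up to 21.
DWL = ½ × 21 × 55 = 577.5.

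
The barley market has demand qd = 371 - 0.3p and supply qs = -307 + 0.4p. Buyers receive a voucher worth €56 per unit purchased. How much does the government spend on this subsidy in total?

Government cost = €5041.6

Pre-subsidy: 371 - 0.3p = -307 + 0.4p gives p* = 6780/7, q* = 563/7.
With the rebate, buyers effectively pay pb = ps − 56, where ps is the price sellers receive.
Demand in terms of ps becomes qd = 371 − 0.3(ps − 56) = 387.8 - 0.3ps. Setting this equal to supply: 387.8 - 0.3ps = -307 + 0.4ps, so ps = 6948/7.
Buyers pay pb = 6948/7 − 56 = 6556/7; q' = -307 + 0.4·(6948/7) = 3151/35.
Government outlay = subsidy × quantity = 56 × 3151/35 = 5041.6.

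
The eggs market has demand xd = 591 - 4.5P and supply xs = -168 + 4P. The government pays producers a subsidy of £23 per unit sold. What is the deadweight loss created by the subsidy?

Deadweight loss = 9522/17

Pre-subsidy: 591 - 4.5P = -168 + 4P gives P* = 1518/17, x* = 3216/17.
With the subsidy, sellers receive Ps = Pb + 23 for each unit, where Pb is the price buyers pay.
Supply in terms of Pb becomes xs = -168 + 4(Pb + 23) = -76 + 4Pb. Setting this equal to demand: 591 - 4.5Pb = -76 + 4Pb, so Pb = 1334/17.
Sellers receive Ps = 1334/17 + 23 = 1725/17; x' = 591 − 4.5·(1334/17) = 4044/17.
The subsidy expands output by 4044/17 − 3216/17 = 828/17 past the efficient level; on those units the gap between marginal cost and willingness to pay runs from 0 up to 23.
DWL = ½ × 23 × 828/17 = 9522/17.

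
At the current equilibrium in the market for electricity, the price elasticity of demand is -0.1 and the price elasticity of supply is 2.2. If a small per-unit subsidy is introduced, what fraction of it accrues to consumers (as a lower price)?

For a small subsidy around the equilibrium, the benefit split depends on the relative slopes, which at a point are proportional to the elasticities.
Buyer share = εs/(εs + |εd|) = 2.2/(2.2 + 0.1) = 22/23; seller share = |εd|/(εs + |εd|) = 1/23.

Consumer share = 22/23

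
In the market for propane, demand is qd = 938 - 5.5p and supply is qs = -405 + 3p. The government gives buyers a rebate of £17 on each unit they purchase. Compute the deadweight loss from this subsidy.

Pre-subsidy: 938 - 5.5p = -405 + 3p gives p* = 158, q* = 69.
With the rebate, buyers effectively pay pb = ps − 17, where ps is the price sellers receive.
Demand in terms of ps becomes qd = 938 − 5.5(ps − 17) = 1031.5 - 5.5ps. Setting this equal to supply: 1031.5 - 5.5ps = -405 + 3ps, so ps = 169.
Buyers pay pb = 169 − 17 = 152; q' = -405 + 3·169 = 102.
The subsidy expands output by 102 − 69 = 33 past the efficient level; on those units the gap between marginal cost and willingness to pay runs from 0 up to 17.
DWL = ½ × 17 × 33 = 280.5.

Deadweight loss = £280.5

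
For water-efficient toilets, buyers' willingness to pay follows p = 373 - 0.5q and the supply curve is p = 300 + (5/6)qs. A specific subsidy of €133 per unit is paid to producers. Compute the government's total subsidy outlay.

Pre-subsidy: 373 - 0.5q = 300 + (5/6)q gives q* = 54.75 and p* = 345.625.
With the subsidy, sellers receive ps = pb + 133 for each unit, where pb is the price buyers pay.
On the curves, pb = 373 - 0.5q and ps = 300 + (5/6)q; the wedge ps − pb = 133 gives 300 + (5/6)q − (373 - 0.5q) = 133, so q' = 154.5.
Then pb = 373 − 0.5·154.5 = 295.75 and ps = 300 + (5/6)·154.5 = 428.75.
Government outlay = subsidy × quantity = 133 × 154.5 = 20548.5.

Government cost = €20548.5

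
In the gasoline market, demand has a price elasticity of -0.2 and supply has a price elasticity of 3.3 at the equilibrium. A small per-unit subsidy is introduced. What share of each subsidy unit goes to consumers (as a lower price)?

Consumer share = 33/35

For a small subsidy around the equilibrium, the benefit split depends on the relative slopes, which at a point are proportional to the elasticities.
Buyer share = εs/(εs + |εd|) = 3.3/(3.3 + 0.2) = 33/35; seller share = |εd|/(εs + |εd|) = 2/35.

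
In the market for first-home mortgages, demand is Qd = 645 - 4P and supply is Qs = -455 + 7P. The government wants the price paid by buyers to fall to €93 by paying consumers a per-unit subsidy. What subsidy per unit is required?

At a buyer price of 93, quantity demanded is 645 − 4·93 = 273.
Sellers supply 273 only when they receive Ps with -455 + 7·Ps = 273, i.e. Ps = 104.
s = Ps − Pb = 104 − 93 = 11.

Required subsidy s = €11 per unit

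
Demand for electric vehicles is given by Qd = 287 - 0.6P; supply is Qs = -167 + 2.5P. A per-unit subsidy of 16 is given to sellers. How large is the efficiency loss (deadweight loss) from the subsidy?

Pre-subsidy: 287 - 0.6P = -167 + 2.5P gives P* = 4540/31, Q* = 6173/31.
With the subsidy, sellers receive Ps = Pb + 16 for each unit, where Pb is the price buyers pay.
Supply in terms of Pb becomes Qs = -167 + 2.5(Pb + 16) = -127 + 2.5Pb. Setting this equal to demand: 287 - 0.6Pb = -127 + 2.5Pb, so Pb = 4140/31.
Sellers receive Ps = 4140/31 + 16 = 4636/31; Q' = 287 − 0.6·(4140/31) = 6413/31.
The subsidy expands output by 6413/31 − 6173/31 = 240/31 past the efficient level; on those units the gap between marginal cost and willingness to pay runs from 0 up to 16.
DWL = ½ × 16 × 240/31 = 1920/31.

Deadweight loss = 1920/31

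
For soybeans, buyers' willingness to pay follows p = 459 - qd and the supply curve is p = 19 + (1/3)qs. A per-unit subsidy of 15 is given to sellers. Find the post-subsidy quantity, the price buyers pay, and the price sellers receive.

q' = 341.25; buyers pay 117.75; sellers receive 132.75

Pre-subsidy: 459 - q = 19 + (1/3)q gives q* = 330 and p* = 129.
With the subsidy, sellers receive ps = pb + 15 for each unit, where pb is the price buyers pay.
On the curves, pb = 459 - q and ps = 19 + (1/3)q; the wedge ps − pb = 15 gives 19 + (1/3)q − (459 - q) = 15, so q' = 341.25.
Then pb = 459 − 1·341.25 = 117.75 and ps = 19 + (1/3)·341.25 = 132.75.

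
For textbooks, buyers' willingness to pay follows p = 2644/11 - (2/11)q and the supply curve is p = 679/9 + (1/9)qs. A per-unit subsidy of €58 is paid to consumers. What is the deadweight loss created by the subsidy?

Pre-subsidy: 2644/11 - (2/11)q = 679/9 + (1/9)q gives q* = 563 and p* = 138.
With the rebate, buyers effectively pay pb = ps − 58, where ps is the price sellers receive.
On the curves, pb = 2644/11 - (2/11)q and ps = 679/9 + (1/9)q; the wedge ps − pb = 58 gives 679/9 + (1/9)q − (2644/11 - (2/11)q) = 58, so q' = 761.
Then pb = 2644/11 − (2/11)·761 = 102 and ps = 679/9 + (1/9)·761 = 160.
The subsidy expands output by 761 − 563 = 198 past the efficient level; on those units the gap between marginal cost and willingness to pay runs from 0 up to 58.
DWL = ½ × 58 × 198 = 5742.

Deadweight loss = €5742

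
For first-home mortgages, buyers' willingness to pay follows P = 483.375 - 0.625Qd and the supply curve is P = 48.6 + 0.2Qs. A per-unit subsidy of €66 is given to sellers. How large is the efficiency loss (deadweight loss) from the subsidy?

Pre-subsidy: 483.375 - 0.625Q = 48.6 + 0.2Q gives Q* = 527 and P* = 154.
With the subsidy, sellers receive Ps = Pb + 66 for each unit, where Pb is the price buyers pay.
On the curves, Pb = 483.375 - 0.625Q and Ps = 48.6 + 0.2Q; the wedge Ps − Pb = 66 gives 48.6 + 0.2Q − (483.375 - 0.625Q) = 66, so Q' = 607.
Then Pb = 483.375 − 0.625·607 = 104 and Ps = 48.6 + 0.2·607 = 170.
The subsidy expands output by 607 − 527 = 80 past the efficient level; on those units the gap between marginal cost and willingness to pay runs from 0 up to 66.
DWL = ½ × 66 × 80 = 2640.

Deadweight loss = €2640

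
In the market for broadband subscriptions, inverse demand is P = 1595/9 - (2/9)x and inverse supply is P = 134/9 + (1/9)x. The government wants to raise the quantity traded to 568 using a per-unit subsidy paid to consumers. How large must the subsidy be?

Required subsidy s = 27 per unit

At x = 568, from the demand curve buyers pay Pb = 1595/9 − (2/9)·568 = 51; from the supply curve sellers need Ps = 134/9 + (1/9)·568 = 78.
The subsidy must fill the gap: s = Ps − Pb = 78 − 51 = 27.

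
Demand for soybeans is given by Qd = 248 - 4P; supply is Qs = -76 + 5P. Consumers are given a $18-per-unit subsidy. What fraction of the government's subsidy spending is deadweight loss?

DWL / government spending = 5/36

Pre-subsidy: 248 - 4P = -76 + 5P gives P* = 36, Q* = 104.
With the rebate, buyers effectively pay Pb = Ps − 18, where Ps is the price sellers receive.
Demand in terms of Ps becomes Qd = 248 − 4(Ps − 18) = 320 - 4Ps. Setting this equal to supply: 320 - 4Ps = -76 + 5Ps, so Ps = 44.
Buyers pay Pb = 44 − 18 = 26; Q' = -76 + 5·44 = 144.
ΔCS = ½(104 + 144)(36 − 26) = 1240; ΔPS = ½(104 + 144)(44 − 36) = 992.
Government spending = 18 × 144 = 2592.
DWL = ½ × 18 × (144 − 104) = 360; fraction = 360 / 2592 = 5/36.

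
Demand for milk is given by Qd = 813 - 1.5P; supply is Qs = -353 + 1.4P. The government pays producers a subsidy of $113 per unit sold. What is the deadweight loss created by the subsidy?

Pre-subsidy: 813 - 1.5P = -353 + 1.4P gives P* = 11660/29, Q* = 6087/29.
With the subsidy, sellers receive Ps = Pb + 113 for each unit, where Pb is the price buyers pay.
Supply in terms of Pb becomes Qs = -353 + 1.4(Pb + 113) = -194.8 + 1.4Pb. Setting this equal to demand: 813 - 1.5Pb = -194.8 + 1.4Pb, so Pb = 10078/29.
Sellers receive Ps = 10078/29 + 113 = 13355/29; Q' = 813 − 1.5·(10078/29) = 8460/29.
The subsidy expands output by 8460/29 − 6087/29 = 2373/29 past the efficient level; on those units the gap between marginal cost and willingness to pay runs from 0 up to 113.
DWL = ½ × 113 × 2373/29 = 268149/58.

Deadweight loss = 268149/58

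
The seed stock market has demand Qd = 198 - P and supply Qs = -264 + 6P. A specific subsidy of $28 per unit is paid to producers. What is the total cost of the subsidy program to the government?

Government cost = $4368

Pre-subsidy: 198 - P = -264 + 6P gives P* = 66, Q* = 132.
With the subsidy, sellers receive Ps = Pb + 28 for each unit, where Pb is the price buyers pay.
Supply in terms of Pb becomes Qs = -264 + 6(Pb + 28) = -96 + 6Pb. Setting this equal to demand: 198 - Pb = -96 + 6Pb, so Pb = 42.
Sellers receive Ps = 42 + 28 = 70; Q' = 198 − 1·42 = 156.
Government outlay = subsidy × quantity = 28 × 156 = 4368.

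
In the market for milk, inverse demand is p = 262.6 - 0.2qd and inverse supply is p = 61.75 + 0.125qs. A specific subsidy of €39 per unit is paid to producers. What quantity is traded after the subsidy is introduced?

Pre-subsidy: 262.6 - 0.2q = 61.75 + 0.125q gives q* = 618 and p* = 139.
With the subsidy, sellers receive ps = pb + 39 for each unit, where pb is the price buyers pay.
On the curves, pb = 262.6 - 0.2q and ps = 61.75 + 0.125q; the wedge ps − pb = 39 gives 61.75 + 0.125q − (262.6 - 0.2q) = 39, so q' = 738.
Then pb = 262.6 − 0.2·738 = 115 and ps = 61.75 + 0.125·738 = 154.

q' = 738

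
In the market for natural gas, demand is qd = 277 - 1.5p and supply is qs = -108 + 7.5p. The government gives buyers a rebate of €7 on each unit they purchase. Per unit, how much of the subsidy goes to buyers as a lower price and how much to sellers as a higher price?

Pre-subsidy: 277 - 1.5p = -108 + 7.5p gives p* = 385/9, q* = 1277/6.
With the rebate, buyers effectively pay pb = ps − 7, where ps is the price sellers receive.
Demand in terms of ps becomes qd = 277 − 1.5(ps − 7) = 287.5 - 1.5ps. Setting this equal to supply: 287.5 - 1.5ps = -108 + 7.5ps, so ps = 791/18.
Buyers pay pb = 791/18 − 7 = 665/18; q' = -108 + 7.5·(791/18) = 2659/12.
Buyers' price falls by p* − pb = 385/9 − 665/18 = 35/6; sellers' price rises by ps − p* = 791/18 − 385/9 = 7/6.

Buyers gain 35/6 per unit; sellers gain 7/6 per unit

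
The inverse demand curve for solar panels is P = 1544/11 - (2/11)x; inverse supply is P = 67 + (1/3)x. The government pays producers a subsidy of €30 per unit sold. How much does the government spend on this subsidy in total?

Government cost = 102330/17

Pre-subsidy: 1544/11 - (2/11)x = 67 + (1/3)x gives x* = 2421/17 and P* = 1946/17.
With the subsidy, sellers receive Ps = Pb + 30 for each unit, where Pb is the price buyers pay.
On the curves, Pb = 1544/11 - (2/11)x and Ps = 67 + (1/3)x; the wedge Ps − Pb = 30 gives 67 + (1/3)x − (1544/11 - (2/11)x) = 30, so x' = 3411/17.
Then Pb = 1544/11 − (2/11)·(3411/17) = 1766/17 and Ps = 67 + (1/3)·(3411/17) = 2276/17.
Government outlay = subsidy × quantity = 30 × 3411/17 = 102330/17.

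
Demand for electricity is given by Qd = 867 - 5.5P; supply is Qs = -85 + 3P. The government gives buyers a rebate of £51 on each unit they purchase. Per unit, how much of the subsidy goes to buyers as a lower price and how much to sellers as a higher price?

Buyers gain £18 per unit; sellers gain £33 per unit

Pre-subsidy: 867 - 5.5P = -85 + 3P gives P* = 112, Q* = 251.
With the rebate, buyers effectively pay Pb = Ps − 51, where Ps is the price sellers receive.
Demand in terms of Ps becomes Qd = 867 − 5.5(Ps − 51) = 1147.5 - 5.5Ps. Setting this equal to supply: 1147.5 - 5.5Ps = -85 + 3Ps, so Ps = 145.
Buyers pay Pb = 145 − 51 = 94; Q' = -85 + 3·145 = 350.
Buyers' price falls by P* − Pb = 112 − 94 = 18; sellers' price rises by Ps − P* = 145 − 112 = 33.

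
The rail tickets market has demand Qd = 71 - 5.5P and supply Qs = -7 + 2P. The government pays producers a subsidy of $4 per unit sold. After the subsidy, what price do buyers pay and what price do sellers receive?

Buyers pay 28/3; sellers receive 40/3

Pre-subsidy: 71 - 5.5P = -7 + 2P gives P* = 10.4, Q* = 13.8.
With the subsidy, sellers receive Ps = Pb + 4 for each unit, where Pb is the price buyers pay.
Supply in terms of Pb becomes Qs = -7 + 2(Pb + 4) = 1 + 2Pb. Setting this equal to demand: 71 - 5.5Pb = 1 + 2Pb, so Pb = 28/3.
Sellers receive Ps = 28/3 + 4 = 40/3; Q' = 71 − 5.5·(28/3) = 59/3.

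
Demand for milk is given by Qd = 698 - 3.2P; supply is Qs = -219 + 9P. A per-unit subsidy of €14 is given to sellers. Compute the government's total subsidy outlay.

Government cost = 418908/61

Pre-subsidy: 698 - 3.2P = -219 + 9P gives P* = 4585/61, Q* = 27906/61.
With the subsidy, sellers receive Ps = Pb + 14 for each unit, where Pb is the price buyers pay.
Supply in terms of Pb becomes Qs = -219 + 9(Pb + 14) = -93 + 9Pb. Setting this equal to demand: 698 - 3.2Pb = -93 + 9Pb, so Pb = 3955/61.
Sellers receive Ps = 3955/61 + 14 = 4809/61; Q' = 698 − 3.2·(3955/61) = 29922/61.
Government outlay = subsidy × quantity = 14 × 29922/61 = 418908/61.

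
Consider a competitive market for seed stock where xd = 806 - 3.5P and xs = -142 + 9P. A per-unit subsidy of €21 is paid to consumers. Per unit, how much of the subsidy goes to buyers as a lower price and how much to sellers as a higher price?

Pre-subsidy: 806 - 3.5P = -142 + 9P gives P* = 75.84, x* = 540.56.
With the rebate, buyers effectively pay Pb = Ps − 21, where Ps is the price sellers receive.
Demand in terms of Ps becomes xd = 806 − 3.5(Ps − 21) = 879.5 - 3.5Ps. Setting this equal to supply: 879.5 - 3.5Ps = -142 + 9Ps, so Ps = 81.72.
Buyers pay Pb = 81.72 − 21 = 60.72; x' = -142 + 9·81.72 = 593.48.
Buyers' price falls by P* − Pb = 75.84 − 60.72 = 15.12; sellers' price rises by Ps − P* = 81.72 − 75.84 = 5.88.

Buyers gain €15.12 per unit; sellers gain €5.88 per unit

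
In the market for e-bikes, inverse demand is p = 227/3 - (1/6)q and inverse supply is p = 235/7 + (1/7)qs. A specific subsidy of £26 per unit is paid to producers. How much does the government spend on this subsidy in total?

Pre-subsidy: 227/3 - (1/6)q = 235/7 + (1/7)q gives q* = 136 and p* = 53.
With the subsidy, sellers receive ps = pb + 26 for each unit, where pb is the price buyers pay.
On the curves, pb = 227/3 - (1/6)q and ps = 235/7 + (1/7)q; the wedge ps − pb = 26 gives 235/7 + (1/7)q − (227/3 - (1/6)q) = 26, so q' = 220.
Then pb = 227/3 − (1/6)·220 = 39 and ps = 235/7 + (1/7)·220 = 65.
Government outlay = subsidy × quantity = 26 × 220 = 5720.

Government cost = £5720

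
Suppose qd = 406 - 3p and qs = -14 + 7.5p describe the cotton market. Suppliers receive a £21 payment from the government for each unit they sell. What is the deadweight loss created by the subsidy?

Deadweight loss = £472.5

Pre-subsidy: 406 - 3p = -14 + 7.5p gives p* = 40, q* = 286.
With the subsidy, sellers receive ps = pb + 21 for each unit, where pb is the price buyers pay.
Supply in terms of pb becomes qs = -14 + 7.5(pb + 21) = 143.5 + 7.5pb. Setting this equal to demand: 406 - 3pb = 143.5 + 7.5pb, so pb = 25.
Sellers receive ps = 25 + 21 = 46; q' = 406 − 3·25 = 331.
The subsidy expands output by 331 − 286 = 45 past the efficient level; on those units the gap between marginal cost and willingness to pay runs from 0 up to 21.
DWL = ½ × 21 × 45 = 472.5.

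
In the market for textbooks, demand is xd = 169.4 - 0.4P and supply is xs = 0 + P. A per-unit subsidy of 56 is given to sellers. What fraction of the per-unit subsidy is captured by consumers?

Pre-subsidy: 169.4 - 0.4P = 0 + P gives P* = 121, x* = 121.
With the subsidy, sellers receive Ps = Pb + 56 for each unit, where Pb is the price buyers pay.
Supply in terms of Pb becomes xs = 0 + 1(Pb + 56) = 56 + Pb. Setting this equal to demand: 169.4 - 0.4Pb = 56 + Pb, so Pb = 81.
Sellers receive Ps = 81 + 56 = 137; x' = 169.4 − 0.4·81 = 137.
Buyers' price falls by P* − Pb = 121 − 81 = 40; sellers' price rises by Ps − P* = 137 − 121 = 16.
So consumers capture 40/56 = 5/7 of each unit of subsidy.

Consumer share = 5/7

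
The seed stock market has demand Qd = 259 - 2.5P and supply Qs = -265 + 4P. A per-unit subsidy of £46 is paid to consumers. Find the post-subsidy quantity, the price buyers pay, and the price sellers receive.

Q' = 1667/13; buyers pay 680/13; sellers receive 1278/13

Pre-subsidy: 259 - 2.5P = -265 + 4P gives P* = 1048/13, Q* = 747/13.
With the rebate, buyers effectively pay Pb = Ps − 46, where Ps is the price sellers receive.
Demand in terms of Ps becomes Qd = 259 − 2.5(Ps − 46) = 374 - 2.5Ps. Setting this equal to supply: 374 - 2.5Ps = -265 + 4Ps, so Ps = 1278/13.
Buyers pay Pb = 1278/13 − 46 = 680/13; Q' = -265 + 4·(1278/13) = 1667/13.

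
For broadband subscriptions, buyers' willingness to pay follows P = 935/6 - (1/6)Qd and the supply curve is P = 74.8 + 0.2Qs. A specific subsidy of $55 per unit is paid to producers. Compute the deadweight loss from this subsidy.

Deadweight loss = $4125

Pre-subsidy: 935/6 - (1/6)Q = 74.8 + 0.2Q gives Q* = 221 and P* = 119.
With the subsidy, sellers receive Ps = Pb + 55 for each unit, where Pb is the price buyers pay.
On the curves, Pb = 935/6 - (1/6)Q and Ps = 74.8 + 0.2Q; the wedge Ps − Pb = 55 gives 74.8 + 0.2Q − (935/6 - (1/6)Q) = 55, so Q' = 371.
Then Pb = 935/6 − (1/6)·371 = 94 and Ps = 74.8 + 0.2·371 = 149.
The subsidy expands output by 371 − 221 = 150 past the efficient level; on those units the gap between marginal cost and willingness to pay runs from 0 up to 55.
DWL = ½ × 55 × 150 = 4125.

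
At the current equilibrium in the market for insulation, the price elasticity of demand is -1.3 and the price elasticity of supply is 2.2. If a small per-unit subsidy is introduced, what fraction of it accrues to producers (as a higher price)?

For a small subsidy around the equilibrium, the benefit split depends on the relative slopes, which at a point are proportional to the elasticities.
Buyer share = εs/(εs + |εd|) = 2.2/(2.2 + 1.3) = 22/35; seller share = |εd|/(εs + |εd|) = 13/35.
So producers capture 13/35 of the subsidy.

Producer share = 13/35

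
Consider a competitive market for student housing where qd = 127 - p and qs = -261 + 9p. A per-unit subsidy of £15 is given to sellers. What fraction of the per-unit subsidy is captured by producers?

Producer share = 0.1

Pre-subsidy: 127 - p = -261 + 9p gives p* = 38.8, q* = 88.2.
With the subsidy, sellers receive ps = pb + 15 for each unit, where pb is the price buyers pay.
Supply in terms of pb becomes qs = -261 + 9(pb + 15) = -126 + 9pb. Setting this equal to demand: 127 - pb = -126 + 9pb, so pb = 25.3.
Sellers receive ps = 25.3 + 15 = 40.3; q' = 127 − 1·25.3 = 101.7.
Buyers' price falls by p* − pb = 38.8 − 25.3 = 13.5; sellers' price rises by ps − p* = 40.3 − 38.8 = 1.5.
So producers capture 1.5/15 = 0.1 of each unit of subsidy.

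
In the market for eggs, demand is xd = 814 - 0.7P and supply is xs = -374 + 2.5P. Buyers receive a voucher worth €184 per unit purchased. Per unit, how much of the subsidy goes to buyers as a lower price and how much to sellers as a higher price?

Pre-subsidy: 814 - 0.7P = -374 + 2.5P gives P* = 371.25, x* = 554.125.
With the rebate, buyers effectively pay Pb = Ps − 184, where Ps is the price sellers receive.
Demand in terms of Ps becomes xd = 814 − 0.7(Ps − 184) = 942.8 - 0.7Ps. Setting this equal to supply: 942.8 - 0.7Ps = -374 + 2.5Ps, so Ps = 411.5.
Buyers pay Pb = 411.5 − 184 = 227.5; x' = -374 + 2.5·411.5 = 654.75.
Buyers' price falls by P* − Pb = 371.25 − 227.5 = 143.75; sellers' price rises by Ps − P* = 411.5 − 371.25 = 40.25.

Buyers gain €143.75 per unit; sellers gain €40.25 per unit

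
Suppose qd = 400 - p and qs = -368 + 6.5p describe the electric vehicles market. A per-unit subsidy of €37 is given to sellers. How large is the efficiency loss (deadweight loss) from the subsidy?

Pre-subsidy: 400 - p = -368 + 6.5p gives p* = 102.4, q* = 297.6.
With the subsidy, sellers receive ps = pb + 37 for each unit, where pb is the price buyers pay.
Supply in terms of pb becomes qs = -368 + 6.5(pb + 37) = -127.5 + 6.5pb. Setting this equal to demand: 400 - pb = -127.5 + 6.5pb, so pb = 211/3.
Sellers receive ps = 211/3 + 37 = 322/3; q' = 400 − 1·(211/3) = 989/3.
The subsidy expands output by 989/3 − 297.6 = 481/15 past the efficient level; on those units the gap between marginal cost and willingness to pay runs from 0 up to 37.
DWL = ½ × 37 × 481/15 = 17797/30.

Deadweight loss = 17797/30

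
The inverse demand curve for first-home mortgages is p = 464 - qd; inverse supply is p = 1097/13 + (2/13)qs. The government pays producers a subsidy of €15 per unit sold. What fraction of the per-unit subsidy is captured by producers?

Producer share = 2/15

Pre-subsidy: 464 - q = 1097/13 + (2/13)q gives q* = 329 and p* = 135.
With the subsidy, sellers receive ps = pb + 15 for each unit, where pb is the price buyers pay.
On the curves, pb = 464 - q and ps = 1097/13 + (2/13)q; the wedge ps − pb = 15 gives 1097/13 + (2/13)q − (464 - q) = 15, so q' = 342.
Then pb = 464 − 1·342 = 122 and ps = 1097/13 + (2/13)·342 = 137.
Buyers' price falls by p* − pb = 135 − 122 = 13; sellers' price rises by ps − p* = 137 − 135 = 2.
So producers capture 2/15 = 2/15 of each unit of subsidy.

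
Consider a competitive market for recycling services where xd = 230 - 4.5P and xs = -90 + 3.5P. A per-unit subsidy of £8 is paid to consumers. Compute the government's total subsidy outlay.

Pre-subsidy: 230 - 4.5P = -90 + 3.5P gives P* = 40, x* = 50.
With the rebate, buyers effectively pay Pb = Ps − 8, where Ps is the price sellers receive.
Demand in terms of Ps becomes xd = 230 − 4.5(Ps − 8) = 266 - 4.5Ps. Setting this equal to supply: 266 - 4.5Ps = -90 + 3.5Ps, so Ps = 44.5.
Buyers pay Pb = 44.5 − 8 = 36.5; x' = -90 + 3.5·44.5 = 65.75.
Government outlay = subsidy × quantity = 8 × 65.75 = 526.

Government cost = £526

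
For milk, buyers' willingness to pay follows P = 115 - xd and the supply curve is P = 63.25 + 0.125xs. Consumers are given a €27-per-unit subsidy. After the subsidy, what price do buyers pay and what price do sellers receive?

Buyers pay €45; sellers receive €72

Pre-subsidy: 115 - x = 63.25 + 0.125x gives x* = 46 and P* = 69.
With the rebate, buyers effectively pay Pb = Ps − 27, where Ps is the price sellers receive.
On the curves, Pb = 115 - x and Ps = 63.25 + 0.125x; the wedge Ps − Pb = 27 gives 63.25 + 0.125x − (115 - x) = 27, so x' = 70.
Then Pb = 115 − 1·70 = 45 and Ps = 63.25 + 0.125·70 = 72.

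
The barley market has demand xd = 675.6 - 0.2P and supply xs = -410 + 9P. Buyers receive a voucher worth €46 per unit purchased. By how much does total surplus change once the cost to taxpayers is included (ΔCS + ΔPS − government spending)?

Net change in total surplus = -€207

Pre-subsidy: 675.6 - 0.2P = -410 + 9P gives P* = 118, x* = 652.
With the rebate, buyers effectively pay Pb = Ps − 46, where Ps is the price sellers receive.
Demand in terms of Ps becomes xd = 675.6 − 0.2(Ps − 46) = 684.8 - 0.2Ps. Setting this equal to supply: 684.8 - 0.2Ps = -410 + 9Ps, so Ps = 119.
Buyers pay Pb = 119 − 46 = 73; x' = -410 + 9·119 = 661.
ΔCS = ½(652 + 661)(118 − 73) = 29542.5; ΔPS = ½(652 + 661)(119 − 118) = 656.5.
Government spending = 46 × 661 = 30406.
Net change = 29542.5 + 656.5 − 30406 = -207. The loss equals the DWL triangle ½·46·9.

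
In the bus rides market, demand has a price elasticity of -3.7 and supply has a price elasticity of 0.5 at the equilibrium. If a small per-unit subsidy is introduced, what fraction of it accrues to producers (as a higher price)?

For a small subsidy around the equilibrium, the benefit split depends on the relative slopes, which at a point are proportional to the elasticities.
Buyer share = εs/(εs + |εd|) = 0.5/(0.5 + 3.7) = 5/42; seller share = |εd|/(εs + |εd|) = 37/42.
So producers capture 37/42 of the subsidy.

Producer share = 37/42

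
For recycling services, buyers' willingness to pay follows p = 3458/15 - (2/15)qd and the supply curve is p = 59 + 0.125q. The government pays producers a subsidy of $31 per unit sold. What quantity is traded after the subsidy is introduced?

Pre-subsidy: 3458/15 - (2/15)q = 59 + 0.125q gives q* = 664 and p* = 142.
With the subsidy, sellers receive ps = pb + 31 for each unit, where pb is the price buyers pay.
On the curves, pb = 3458/15 - (2/15)q and ps = 59 + 0.125q; the wedge ps − pb = 31 gives 59 + 0.125q − (3458/15 - (2/15)q) = 31, so q' = 784.
Then pb = 3458/15 − (2/15)·784 = 126 and ps = 59 + 0.125·784 = 157.

q' = 784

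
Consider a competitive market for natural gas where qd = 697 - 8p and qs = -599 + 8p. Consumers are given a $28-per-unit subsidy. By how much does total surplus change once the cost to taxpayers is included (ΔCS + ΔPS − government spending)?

Net change in total surplus = -$1568

Pre-subsidy: 697 - 8p = -599 + 8p gives p* = 81, q* = 49.
With the rebate, buyers effectively pay pb = ps − 28, where ps is the price sellers receive.
Demand in terms of ps becomes qd = 697 − 8(ps − 28) = 921 - 8ps. Setting this equal to supply: 921 - 8ps = -599 + 8ps, so ps = 95.
Buyers pay pb = 95 − 28 = 67; q' = -599 + 8·95 = 161.
ΔCS = ½(49 + 161)(81 − 67) = 1470; ΔPS = ½(49 + 161)(95 − 81) = 1470.
Government spending = 28 × 161 = 4508.
Net change = 1470 + 1470 − 4508 = -1568. The loss equals the DWL triangle ½·28·112.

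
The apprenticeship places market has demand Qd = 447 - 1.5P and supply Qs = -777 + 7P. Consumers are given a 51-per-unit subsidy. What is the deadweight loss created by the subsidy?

Pre-subsidy: 447 - 1.5P = -777 + 7P gives P* = 144, Q* = 231.
With the rebate, buyers effectively pay Pb = Ps − 51, where Ps is the price sellers receive.
Demand in terms of Ps becomes Qd = 447 − 1.5(Ps − 51) = 523.5 - 1.5Ps. Setting this equal to supply: 523.5 - 1.5Ps = -777 + 7Ps, so Ps = 153.
Buyers pay Pb = 153 − 51 = 102; Q' = -777 + 7·153 = 294.
The subsidy expands output by 294 − 231 = 63 past the efficient level; on those units the gap between marginal cost and willingness to pay runs from 0 up to 51.
DWL = ½ × 51 × 63 = 1606.5.

Deadweight loss = 1606.5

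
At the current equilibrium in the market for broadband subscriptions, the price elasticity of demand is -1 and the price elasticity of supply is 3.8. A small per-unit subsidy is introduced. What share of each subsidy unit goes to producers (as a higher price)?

For a small subsidy around the equilibrium, the benefit split depends on the relative slopes, which at a point are proportional to the elasticities.
Buyer share = εs/(εs + |εd|) = 3.8/(3.8 + 1) = 19/24; seller share = |εd|/(εs + |εd|) = 5/24.
So producers capture 5/24 of the subsidy.

Producer share = 5/24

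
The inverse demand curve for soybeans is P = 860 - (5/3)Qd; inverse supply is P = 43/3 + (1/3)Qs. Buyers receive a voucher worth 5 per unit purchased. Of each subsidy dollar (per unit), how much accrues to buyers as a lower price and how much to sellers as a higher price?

Buyers gain 25/6 per unit; sellers gain 5/6 per unit

Pre-subsidy: 860 - (5/3)Q = 43/3 + (1/3)Q gives Q* = 2537/6 and P* = 2795/18.
With the rebate, buyers effectively pay Pb = Ps − 5, where Ps is the price sellers receive.
On the curves, Pb = 860 - (5/3)Q and Ps = 43/3 + (1/3)Q; the wedge Ps − Pb = 5 gives 43/3 + (1/3)Q − (860 - (5/3)Q) = 5, so Q' = 1276/3.
Then Pb = 860 − (5/3)·(1276/3) = 1360/9 and Ps = 43/3 + (1/3)·(1276/3) = 1405/9.
Buyers' price falls by P* − Pb = 2795/18 − 1360/9 = 25/6; sellers' price rises by Ps − P* = 1405/9 − 2795/18 = 5/6.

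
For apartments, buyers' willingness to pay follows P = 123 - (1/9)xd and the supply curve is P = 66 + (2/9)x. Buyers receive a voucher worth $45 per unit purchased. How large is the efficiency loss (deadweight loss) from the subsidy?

Pre-subsidy: 123 - (1/9)x = 66 + (2/9)x gives x* = 171 and P* = 104.
With the rebate, buyers effectively pay Pb = Ps − 45, where Ps is the price sellers receive.
On the curves, Pb = 123 - (1/9)x and Ps = 66 + (2/9)x; the wedge Ps − Pb = 45 gives 66 + (2/9)x − (123 - (1/9)x) = 45, so x' = 306.
Then Pb = 123 − (1/9)·306 = 89 and Ps = 66 + (2/9)·306 = 134.
The subsidy expands output by 306 − 171 = 135 past the efficient level; on those units the gap between marginal cost and willingness to pay runs from 0 up to 45.
DWL = ½ × 45 × 135 = 3037.5.

Deadweight loss = $3037.5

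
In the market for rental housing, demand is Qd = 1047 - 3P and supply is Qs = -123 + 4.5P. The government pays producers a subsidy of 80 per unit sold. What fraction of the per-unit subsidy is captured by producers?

Pre-subsidy: 1047 - 3P = -123 + 4.5P gives P* = 156, Q* = 579.
With the subsidy, sellers receive Ps = Pb + 80 for each unit, where Pb is the price buyers pay.
Supply in terms of Pb becomes Qs = -123 + 4.5(Pb + 80) = 237 + 4.5Pb. Setting this equal to demand: 1047 - 3Pb = 237 + 4.5Pb, so Pb = 108.
Sellers receive Ps = 108 + 80 = 188; Q' = 1047 − 3·108 = 723.
Buyers' price falls by P* − Pb = 156 − 108 = 48; sellers' price rises by Ps − P* = 188 − 156 = 32.
So producers capture 32/80 = 0.4 of each unit of subsidy.

Producer share = 0.4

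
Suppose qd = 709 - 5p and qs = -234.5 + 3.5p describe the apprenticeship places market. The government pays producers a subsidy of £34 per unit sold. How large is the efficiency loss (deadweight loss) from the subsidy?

Pre-subsidy: 709 - 5p = -234.5 + 3.5p gives p* = 111, q* = 154.
With the subsidy, sellers receive ps = pb + 34 for each unit, where pb is the price buyers pay.
Supply in terms of pb becomes qs = -234.5 + 3.5(pb + 34) = -115.5 + 3.5pb. Setting this equal to demand: 709 - 5pb = -115.5 + 3.5pb, so pb = 97.
Sellers receive ps = 97 + 34 = 131; q' = 709 − 5·97 = 224.
The subsidy expands output by 224 − 154 = 70 past the efficient level; on those units the gap between marginal cost and willingness to pay runs from 0 up to 34.
DWL = ½ × 34 × 70 = 1190.

Deadweight loss = £1190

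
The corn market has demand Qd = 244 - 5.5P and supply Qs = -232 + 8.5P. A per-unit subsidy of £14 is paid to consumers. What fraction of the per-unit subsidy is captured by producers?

Pre-subsidy: 244 - 5.5P = -232 + 8.5P gives P* = 34, Q* = 57.
With the rebate, buyers effectively pay Pb = Ps − 14, where Ps is the price sellers receive.
Demand in terms of Ps becomes Qd = 244 − 5.5(Ps − 14) = 321 - 5.5Ps. Setting this equal to supply: 321 - 5.5Ps = -232 + 8.5Ps, so Ps = 39.5.
Buyers pay Pb = 39.5 − 14 = 25.5; Q' = -232 + 8.5·39.5 = 103.75.
Buyers' price falls by P* − Pb = 34 − 25.5 = 8.5; sellers' price rises by Ps − P* = 39.5 − 34 = 5.5.
So producers capture 5.5/14 = 11/28 of each unit of subsidy.

Producer share = 11/28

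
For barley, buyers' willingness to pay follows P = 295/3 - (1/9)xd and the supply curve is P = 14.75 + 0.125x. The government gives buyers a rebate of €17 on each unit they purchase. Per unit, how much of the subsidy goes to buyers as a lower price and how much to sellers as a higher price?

Pre-subsidy: 295/3 - (1/9)x = 14.75 + 0.125x gives x* = 354 and P* = 59.
With the rebate, buyers effectively pay Pb = Ps − 17, where Ps is the price sellers receive.
On the curves, Pb = 295/3 - (1/9)x and Ps = 14.75 + 0.125x; the wedge Ps − Pb = 17 gives 14.75 + 0.125x − (295/3 - (1/9)x) = 17, so x' = 426.
Then Pb = 295/3 − (1/9)·426 = 51 and Ps = 14.75 + 0.125·426 = 68.
Buyers' price falls by P* − Pb = 59 − 51 = 8; sellers' price rises by Ps − P* = 68 − 59 = 9.

Buyers gain €8 per unit; sellers gain €9 per unit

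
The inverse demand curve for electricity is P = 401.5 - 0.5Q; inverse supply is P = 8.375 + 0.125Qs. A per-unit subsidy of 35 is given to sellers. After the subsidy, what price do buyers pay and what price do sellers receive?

Buyers pay 59; sellers receive 94

Pre-subsidy: 401.5 - 0.5Q = 8.375 + 0.125Q gives Q* = 629 and P* = 87.
With the subsidy, sellers receive Ps = Pb + 35 for each unit, where Pb is the price buyers pay.
On the curves, Pb = 401.5 - 0.5Q and Ps = 8.375 + 0.125Q; the wedge Ps − Pb = 35 gives 8.375 + 0.125Q − (401.5 - 0.5Q) = 35, so Q' = 685.
Then Pb = 401.5 − 0.5·685 = 59 and Ps = 8.375 + 0.125·685 = 94.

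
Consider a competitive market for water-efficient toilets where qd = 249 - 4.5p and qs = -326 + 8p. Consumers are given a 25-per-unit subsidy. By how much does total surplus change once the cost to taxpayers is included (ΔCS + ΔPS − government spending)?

Pre-subsidy: 249 - 4.5p = -326 + 8p gives p* = 46, q* = 42.
With the rebate, buyers effectively pay pb = ps − 25, where ps is the price sellers receive.
Demand in terms of ps becomes qd = 249 − 4.5(ps − 25) = 361.5 - 4.5ps. Setting this equal to supply: 361.5 - 4.5ps = -326 + 8ps, so ps = 55.
Buyers pay pb = 55 − 25 = 30; q' = -326 + 8·55 = 114.
ΔCS = ½(42 + 114)(46 − 30) = 1248; ΔPS = ½(42 + 114)(55 − 46) = 702.
Government spending = 25 × 114 = 2850.
Net change = 1248 + 702 − 2850 = -900. The loss equals the DWL triangle ½·25·72.

Net change in total surplus = -900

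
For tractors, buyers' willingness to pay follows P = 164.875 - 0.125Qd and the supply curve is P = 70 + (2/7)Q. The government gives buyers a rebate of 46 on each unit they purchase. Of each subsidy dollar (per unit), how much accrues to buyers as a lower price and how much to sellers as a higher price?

Pre-subsidy: 164.875 - 0.125Q = 70 + (2/7)Q gives Q* = 231 and P* = 136.
With the rebate, buyers effectively pay Pb = Ps − 46, where Ps is the price sellers receive.
On the curves, Pb = 164.875 - 0.125Q and Ps = 70 + (2/7)Q; the wedge Ps − Pb = 46 gives 70 + (2/7)Q − (164.875 - 0.125Q) = 46, so Q' = 343.
Then Pb = 164.875 − 0.125·343 = 122 and Ps = 70 + (2/7)·343 = 168.
Buyers' price falls by P* − Pb = 136 − 122 = 14; sellers' price rises by Ps − P* = 168 − 136 = 32.

Buyers gain 14 per unit; sellers gain 32 per unit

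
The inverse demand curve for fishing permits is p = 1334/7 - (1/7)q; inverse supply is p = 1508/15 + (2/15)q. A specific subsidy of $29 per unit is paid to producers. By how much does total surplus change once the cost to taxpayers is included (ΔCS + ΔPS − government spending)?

Pre-subsidy: 1334/7 - (1/7)q = 1508/15 + (2/15)q gives q* = 326 and p* = 144.
With the subsidy, sellers receive ps = pb + 29 for each unit, where pb is the price buyers pay.
On the curves, pb = 1334/7 - (1/7)q and ps = 1508/15 + (2/15)q; the wedge ps − pb = 29 gives 1508/15 + (2/15)q − (1334/7 - (1/7)q) = 29, so q' = 431.
Then pb = 1334/7 − (1/7)·431 = 129 and ps = 1508/15 + (2/15)·431 = 158.
ΔCS = ½(326 + 431)(144 − 129) = 5677.5; ΔPS = ½(326 + 431)(158 − 144) = 5299.
Government spending = 29 × 431 = 12499.
Net change = 5677.5 + 5299 − 12499 = -1522.5. The loss equals the DWL triangle ½·29·105.

Net change in total surplus = -$1522.5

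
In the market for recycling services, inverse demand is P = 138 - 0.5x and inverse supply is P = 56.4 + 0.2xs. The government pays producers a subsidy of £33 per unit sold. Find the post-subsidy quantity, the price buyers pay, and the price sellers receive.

x' = 1146/7; buyers pay 393/7; sellers receive 624/7

Pre-subsidy: 138 - 0.5x = 56.4 + 0.2x gives x* = 816/7 and P* = 558/7.
With the subsidy, sellers receive Ps = Pb + 33 for each unit, where Pb is the price buyers pay.
On the curves, Pb = 138 - 0.5x and Ps = 56.4 + 0.2x; the wedge Ps − Pb = 33 gives 56.4 + 0.2x − (138 - 0.5x) = 33, so x' = 1146/7.
Then Pb = 138 − 0.5·(1146/7) = 393/7 and Ps = 56.4 + 0.2·(1146/7) = 624/7.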